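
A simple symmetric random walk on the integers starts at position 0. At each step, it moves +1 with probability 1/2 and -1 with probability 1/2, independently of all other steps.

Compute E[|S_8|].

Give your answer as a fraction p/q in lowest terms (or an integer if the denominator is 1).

S_8 takes values m ≡ 0 (mod 2) with |m| ≤ 8; P(S_8=m) = C(8,(8+m)/2)/2^8.
Total paths: 2^8 = 256
Distribution: P(S=-8)=1/256, P(S=-6)=8/256, P(S=-4)=28/256, P(S=-2)=56/256, P(S=0)=70/256, P(S=2)=56/256, P(S=4)=28/256, P(S=6)=8/256, P(S=8)=1/256
E[|S_8|] = Σ_m |m|·P(S_8=m) = 560/256 = 35/16

Answer: 35/16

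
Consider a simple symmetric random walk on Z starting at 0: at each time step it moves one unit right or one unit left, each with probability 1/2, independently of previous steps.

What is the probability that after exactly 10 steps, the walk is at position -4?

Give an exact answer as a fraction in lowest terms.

Answer: 15/128

Derivation:
To reach position -4 after 10 steps: need 3 steps of +1 and 7 of -1.
Favorable paths: C(10,3) = 120
Total paths: 2^10 = 1024
P = 120/1024 = 15/128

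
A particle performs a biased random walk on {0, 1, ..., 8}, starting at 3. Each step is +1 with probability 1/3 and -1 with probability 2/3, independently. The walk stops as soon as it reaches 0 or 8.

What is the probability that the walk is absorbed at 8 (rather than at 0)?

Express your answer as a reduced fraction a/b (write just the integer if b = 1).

Answer: 7/255

Derivation:
Biased walk: p = 1/3, q = 2/3, r = q/p = 2
Gambler's ruin: P(hit 8 before 0 | start at 3) = (1 - r^a)/(1 - r^N)
r^3 = 8; r^8 = 256
P = (1 - 8) / (1 - 256) = -7 / -255 = 7/255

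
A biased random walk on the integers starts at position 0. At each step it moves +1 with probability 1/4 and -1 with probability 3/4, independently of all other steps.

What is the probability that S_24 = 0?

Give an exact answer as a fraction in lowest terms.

Answer: 359274842199/70368744177664

Derivation:
To be at 0 after 24 steps: need exactly 12 steps of +1 and 12 of -1.
Number of such sequences: C(24,12) = 2704156
Each has probability (1/4)^12 · (3/4)^12 = 531441/281474976710656
P = 2704156 · 531441/281474976710656 = 359274842199/70368744177664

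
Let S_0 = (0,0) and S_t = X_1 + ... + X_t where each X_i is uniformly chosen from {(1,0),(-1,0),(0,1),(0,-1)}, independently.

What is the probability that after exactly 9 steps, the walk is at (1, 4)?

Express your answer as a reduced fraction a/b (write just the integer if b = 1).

Answer: 189/16384

Derivation:
Let h be the number of horizontal steps (so 9-h are vertical). To end at (1,4) need (h+1)/2 right-steps and ((9-h)+4)/2 up-steps.
Sum over h with 1 ≤ h ≤ 5, h ≡ 1 (mod 2), 9-h ≡ 0 (mod 2):
h=1: C(9,1)·C(1,1)·C(8,6) = 9·1·28 = 252
h=3: C(9,3)·C(3,2)·C(6,5) = 84·3·6 = 1512
h=5: C(9,5)·C(5,3)·C(4,4) = 126·10·1 = 1260
Total favorable: 3024
Total paths: 4^9 = 262144
P = 3024/262144 = 189/16384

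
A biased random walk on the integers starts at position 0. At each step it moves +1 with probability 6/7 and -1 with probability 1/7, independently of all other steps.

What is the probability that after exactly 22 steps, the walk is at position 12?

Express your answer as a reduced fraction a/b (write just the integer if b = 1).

To reach position 12 after 22 steps: need 17 steps of +1 and 5 steps of -1.
Number of such sequences: C(22,17) = 26334
Each has probability (6/7)^17 · (1/7)^5 = 16926659444736/3909821048582988049
P = 26334 · 16926659444736/3909821048582988049 = 63678092831096832/558545864083284007

Answer: 63678092831096832/558545864083284007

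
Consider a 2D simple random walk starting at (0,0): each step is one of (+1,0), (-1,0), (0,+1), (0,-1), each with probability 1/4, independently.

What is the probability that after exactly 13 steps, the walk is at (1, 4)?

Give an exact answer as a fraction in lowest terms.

Let h be the number of horizontal steps (so 13-h are vertical). To end at (1,4) need (h+1)/2 right-steps and ((13-h)+4)/2 up-steps.
Sum over h with 1 ≤ h ≤ 9, h ≡ 1 (mod 2), 13-h ≡ 0 (mod 2):
h=1: C(13,1)·C(1,1)·C(12,8) = 13·1·495 = 6435
h=3: C(13,3)·C(3,2)·C(10,7) = 286·3·120 = 102960
h=5: C(13,5)·C(5,3)·C(8,6) = 1287·10·28 = 360360
h=7: C(13,7)·C(7,4)·C(6,5) = 1716·35·6 = 360360
h=9: C(13,9)·C(9,5)·C(4,4) = 715·126·1 = 90090
Total favorable: 920205
Total paths: 4^13 = 67108864
P = 920205/67108864 = 920205/67108864

Answer: 920205/67108864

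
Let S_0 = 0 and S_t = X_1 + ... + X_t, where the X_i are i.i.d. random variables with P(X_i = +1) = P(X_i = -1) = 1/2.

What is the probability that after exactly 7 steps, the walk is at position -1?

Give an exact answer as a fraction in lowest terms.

Answer: 35/128

Derivation:
To reach position -1 after 7 steps: need 3 steps of +1 and 4 of -1.
Favorable paths: C(7,3) = 35
Total paths: 2^7 = 128
P = 35/128 = 35/128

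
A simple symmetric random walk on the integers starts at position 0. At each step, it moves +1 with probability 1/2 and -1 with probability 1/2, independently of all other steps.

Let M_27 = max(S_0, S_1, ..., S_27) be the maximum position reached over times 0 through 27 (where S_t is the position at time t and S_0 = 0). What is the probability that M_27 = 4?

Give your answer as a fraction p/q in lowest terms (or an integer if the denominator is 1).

Let M_27 = max(S_0,...,S_27). Use the reflection principle: for j ≥ 1, #{paths with M_27 ≥ j} = #{S_27 ≥ j} + #{S_27 ≥ j+1}.
By reflection, #{M_27 ≥ 4} = #{S_27 ≥ 4} + #{S_27 ≥ 5} = 29666704 + 29666704 = 59333408.
#{M_27 ≥ 5} = #{S_27 ≥ 5} + #{S_27 ≥ 6} = 29666704 + 16628809 = 46295513.
#{M_27 = 4} = 59333408 - 46295513 = 13037895.
P(M_27 = 4) = 13037895/134217728 = 13037895/134217728

Answer: 13037895/134217728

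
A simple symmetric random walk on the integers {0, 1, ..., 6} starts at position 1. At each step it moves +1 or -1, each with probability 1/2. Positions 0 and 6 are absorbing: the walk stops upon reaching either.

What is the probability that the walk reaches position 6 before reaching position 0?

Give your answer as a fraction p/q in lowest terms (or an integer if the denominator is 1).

Symmetric walk (p = 1/2): the harmonic-function argument gives P(hit 6 before 0 | start at 1) = a/N.
P = 1/6 = 1/6

Answer: 1/6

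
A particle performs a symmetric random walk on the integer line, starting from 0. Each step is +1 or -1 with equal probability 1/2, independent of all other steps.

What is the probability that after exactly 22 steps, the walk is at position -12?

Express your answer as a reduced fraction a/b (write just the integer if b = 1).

To reach position -12 after 22 steps: need 5 steps of +1 and 17 of -1.
Favorable paths: C(22,5) = 26334
Total paths: 2^22 = 4194304
P = 26334/4194304 = 13167/2097152

Answer: 13167/2097152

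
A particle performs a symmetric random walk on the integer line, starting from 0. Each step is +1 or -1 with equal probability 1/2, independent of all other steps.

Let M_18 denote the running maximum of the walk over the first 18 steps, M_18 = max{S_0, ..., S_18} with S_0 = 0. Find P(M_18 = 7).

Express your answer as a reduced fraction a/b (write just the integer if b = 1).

Answer: 1071/32768

Derivation:
Let M_18 = max(S_0,...,S_18). Use the reflection principle: for j ≥ 1, #{paths with M_18 ≥ j} = #{S_18 ≥ j} + #{S_18 ≥ j+1}.
By reflection, #{M_18 ≥ 7} = #{S_18 ≥ 7} + #{S_18 ≥ 8} = 12616 + 12616 = 25232.
#{M_18 ≥ 8} = #{S_18 ≥ 8} + #{S_18 ≥ 9} = 12616 + 4048 = 16664.
#{M_18 = 7} = 25232 - 16664 = 8568.
P(M_18 = 7) = 8568/262144 = 1071/32768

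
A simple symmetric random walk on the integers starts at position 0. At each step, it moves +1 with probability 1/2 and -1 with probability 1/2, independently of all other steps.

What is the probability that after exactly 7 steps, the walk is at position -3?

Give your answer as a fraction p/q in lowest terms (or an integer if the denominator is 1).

Answer: 21/128

Derivation:
To reach position -3 after 7 steps: need 2 steps of +1 and 5 of -1.
Favorable paths: C(7,2) = 21
Total paths: 2^7 = 128
P = 21/128 = 21/128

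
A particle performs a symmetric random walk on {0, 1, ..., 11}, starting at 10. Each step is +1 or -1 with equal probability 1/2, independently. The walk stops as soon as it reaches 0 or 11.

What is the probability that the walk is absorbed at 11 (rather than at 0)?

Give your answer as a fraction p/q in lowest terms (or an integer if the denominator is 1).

Symmetric walk (p = 1/2): the harmonic-function argument gives P(hit 11 before 0 | start at 10) = a/N.
P = 10/11 = 10/11

Answer: 10/11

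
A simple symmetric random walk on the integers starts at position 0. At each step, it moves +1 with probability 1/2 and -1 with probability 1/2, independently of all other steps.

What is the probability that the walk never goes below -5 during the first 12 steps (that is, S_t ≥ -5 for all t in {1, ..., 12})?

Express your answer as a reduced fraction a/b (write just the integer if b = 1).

Answer: 1859/2048

Derivation:
Let f(t,s) = #length-t paths at position s with S_1..S_t all ≥ -5.
f(t,s) = f(t-1,s-1) + f(t-1,s+1) for s ≥ -5; f(t,s) = 0 for s < -5.
t=0: f(0,0)=1
t=1: f(1,-1)=1 f(1,1)=1
t=2: f(2,-2)=1 f(2,0)=2 f(2,2)=1
t=3: f(3,-3)=1 f(3,-1)=3 f(3,1)=3 f(3,3)=1
t=4: f(4,-4)=1 f(4,-2)=4 f(4,0)=6 f(4,2)=4 f(4,4)=1
t=5: f(5,-5)=1 f(5,-3)=5 f(5,-1)=10 f(5,1)=10 f(5,3)=5 f(5,5)=1
t=6: f(6,-4)=6 f(6,-2)=15 f(6,0)=20 f(6,2)=15 f(6,4)=6 f(6,6)=1
t=7: f(7,-5)=6 f(7,-3)=21 f(7,-1)=35 f(7,1)=35 f(7,3)=21 f(7,5)=7 f(7,7)=1
t=8: f(8,-4)=27 f(8,-2)=56 f(8,0)=70 f(8,2)=56 f(8,4)=28 f(8,6)=8 f(8,8)=1
t=9: f(9,-5)=27 f(9,-3)=83 f(9,-1)=126 f(9,1)=126 f(9,3)=84 f(9,5)=36 f(9,7)=9 f(9,9)=1
t=10: f(10,-4)=110 f(10,-2)=209 f(10,0)=252 f(10,2)=210 f(10,4)=120 f(10,6)=45 f(10,8)=10 f(10,10)=1
t=11: f(11,-5)=110 f(11,-3)=319 f(11,-1)=461 f(11,1)=462 f(11,3)=330 f(11,5)=165 f(11,7)=55 f(11,9)=11 f(11,11)=1
t=12: f(12,-4)=429 f(12,-2)=780 f(12,0)=923 f(12,2)=792 f(12,4)=495 f(12,6)=220 f(12,8)=66 f(12,10)=12 f(12,12)=1
Σ_s f(12,s) = 3718
P = 3718/4096 = 1859/2048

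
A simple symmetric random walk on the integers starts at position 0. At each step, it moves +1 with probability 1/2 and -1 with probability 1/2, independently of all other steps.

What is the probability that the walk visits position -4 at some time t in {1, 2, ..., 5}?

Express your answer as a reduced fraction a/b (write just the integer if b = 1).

Answer: 1/16

Derivation:
Count via complement. Let g(t,s) = #length-t paths at position s with S_1..S_t all ≠ -4.
g(t,s) = g(t-1,s-1) + g(t-1,s+1) for s ≠ -4; g(t,-4) = 0.
t=0: g(0,0)=1
t=1: g(1,-1)=1 g(1,1)=1
t=2: g(2,-2)=1 g(2,0)=2 g(2,2)=1
t=3: g(3,-3)=1 g(3,-1)=3 g(3,1)=3 g(3,3)=1
t=4: g(4,-2)=4 g(4,0)=6 g(4,2)=4 g(4,4)=1
t=5: g(5,-3)=4 g(5,-1)=10 g(5,1)=10 g(5,3)=5 g(5,5)=1
Paths never hitting -4: Σ_s g(5,s) = 30
Paths hitting -4: 2^5 - 30 = 2
P = 2/32 = 1/16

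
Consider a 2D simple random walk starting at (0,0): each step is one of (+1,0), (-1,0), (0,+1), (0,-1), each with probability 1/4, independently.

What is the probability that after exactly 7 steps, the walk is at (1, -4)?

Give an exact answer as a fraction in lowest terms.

Answer: 147/16384

Derivation:
Let h be the number of horizontal steps (so 7-h are vertical). To end at (1,-4) need (h+1)/2 right-steps and ((7-h)-4)/2 up-steps.
Sum over h with 1 ≤ h ≤ 3, h ≡ 1 (mod 2), 7-h ≡ 0 (mod 2):
h=1: C(7,1)·C(1,1)·C(6,1) = 7·1·6 = 42
h=3: C(7,3)·C(3,2)·C(4,0) = 35·3·1 = 105
Total favorable: 147
Total paths: 4^7 = 16384
P = 147/16384 = 147/16384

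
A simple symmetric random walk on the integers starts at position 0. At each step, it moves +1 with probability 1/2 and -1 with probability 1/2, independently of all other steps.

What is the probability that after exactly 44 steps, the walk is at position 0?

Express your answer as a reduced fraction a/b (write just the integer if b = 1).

To return to 0 after 44 steps: need exactly 22 steps of +1 and 22 of -1.
Favorable paths: C(44,22) = 2104098963720
Total paths: 2^44 = 17592186044416
P = 2104098963720/17592186044416 = 263012370465/2199023255552

Answer: 263012370465/2199023255552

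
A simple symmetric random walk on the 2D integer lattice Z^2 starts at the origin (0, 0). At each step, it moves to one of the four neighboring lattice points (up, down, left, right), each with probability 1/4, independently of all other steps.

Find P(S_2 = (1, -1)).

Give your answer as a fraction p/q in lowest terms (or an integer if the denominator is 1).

Answer: 1/8

Derivation:
Let h be the number of horizontal steps (so 2-h are vertical). To end at (1,-1) need (h+1)/2 right-steps and ((2-h)-1)/2 up-steps.
Sum over h with 1 ≤ h ≤ 1, h ≡ 1 (mod 2), 2-h ≡ 1 (mod 2):
h=1: C(2,1)·C(1,1)·C(1,0) = 2·1·1 = 2
Total favorable: 2
Total paths: 4^2 = 16
P = 2/16 = 1/8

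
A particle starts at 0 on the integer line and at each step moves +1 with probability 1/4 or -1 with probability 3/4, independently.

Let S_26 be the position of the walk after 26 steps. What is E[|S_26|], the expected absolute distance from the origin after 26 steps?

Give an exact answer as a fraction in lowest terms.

Answer: 3661454193819539/281474976710656

Derivation:
S_26 takes values m ≡ 0 (mod 2) with |m| ≤ 26; P(S_26=m) = C(26,(26+m)/2) · (1/4)^((26+m)/2) · (3/4)^((26-m)/2).
Distribution: P(S=-26)=2541865828329/4503599627370496, P(S=-24)=11014751922759/2251799813685248, P(S=-22)=91789599356325/4503599627370496, P(S=-20)=30596533118775/562949953421312, P(S=-18)=234573420577275/2251799813685248, P(S=-16)=172020508423335/1125899906842624, P(S=-14)=401381186321115/2251799813685248, P(S=-12)=95566949124075/562949953421312, P(S=-10)=605257344452475/4503599627370496, P(S=-8)=201752448150825/2251799813685248, P(S=-6)=228652774570935/4503599627370496, P(S=-4)=6928871956695/281474976710656, P(S=-2)=11548119927825/1125899906842624, P(S=0)=2072739474225/562949953421312, P(S=2)=1283124436425/1125899906842624, P(S=4)=85541629095/281474976710656, P(S=6)=313652640015/4503599627370496, P(S=8)=30750258825/2251799813685248, P(S=10)=10250086275/4503599627370496, P(S=12)=179826075/562949953421312, P(S=14)=83918835/2251799813685248, P(S=16)=3996135/1125899906842624, P(S=18)=605475/2251799813685248, P(S=20)=8775/562949953421312, P(S=22)=2925/4503599627370496, P(S=24)=39/2251799813685248, P(S=26)=1/4503599627370496
E[|S_26|] = Σ_m |m|·P(S_26=m) = 3661454193819539/281474976710656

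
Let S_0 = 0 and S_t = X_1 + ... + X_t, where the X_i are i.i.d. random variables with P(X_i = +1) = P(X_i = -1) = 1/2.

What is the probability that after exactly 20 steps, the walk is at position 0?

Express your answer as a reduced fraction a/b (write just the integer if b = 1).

Answer: 46189/262144

Derivation:
To return to 0 after 20 steps: need exactly 10 steps of +1 and 10 of -1.
Favorable paths: C(20,10) = 184756
Total paths: 2^20 = 1048576
P = 184756/1048576 = 46189/262144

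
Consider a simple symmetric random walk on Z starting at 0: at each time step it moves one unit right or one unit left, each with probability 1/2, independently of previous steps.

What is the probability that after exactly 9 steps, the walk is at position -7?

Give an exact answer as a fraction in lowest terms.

To reach position -7 after 9 steps: need 1 step of +1 and 8 of -1.
Favorable paths: C(9,1) = 9
Total paths: 2^9 = 512
P = 9/512 = 9/512

Answer: 9/512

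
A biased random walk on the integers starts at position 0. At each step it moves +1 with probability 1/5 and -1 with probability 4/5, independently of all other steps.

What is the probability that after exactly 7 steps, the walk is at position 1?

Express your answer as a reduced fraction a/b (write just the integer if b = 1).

To reach position 1 after 7 steps: need 4 steps of +1 and 3 steps of -1.
Number of such sequences: C(7,4) = 35
Each has probability (1/5)^4 · (4/5)^3 = 64/78125
P = 35 · 64/78125 = 448/15625

Answer: 448/15625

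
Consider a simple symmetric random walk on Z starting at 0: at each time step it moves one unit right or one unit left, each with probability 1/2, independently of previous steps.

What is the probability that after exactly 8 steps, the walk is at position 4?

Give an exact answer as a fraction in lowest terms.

Answer: 7/64

Derivation:
To reach position 4 after 8 steps: need 6 steps of +1 and 2 of -1.
Favorable paths: C(8,6) = 28
Total paths: 2^8 = 256
P = 28/256 = 7/64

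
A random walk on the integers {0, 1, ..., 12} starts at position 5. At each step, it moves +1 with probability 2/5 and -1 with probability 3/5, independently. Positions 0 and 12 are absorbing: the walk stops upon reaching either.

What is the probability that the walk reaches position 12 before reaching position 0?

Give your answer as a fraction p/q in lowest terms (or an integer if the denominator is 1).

Biased walk: p = 2/5, q = 3/5, r = q/p = 3/2
Gambler's ruin: P(hit 12 before 0 | start at 5) = (1 - r^a)/(1 - r^N)
r^5 = 243/32; r^12 = 531441/4096
P = (1 - 243/32) / (1 - 531441/4096) = -211/32 / -527345/4096 = 27008/527345

Answer: 27008/527345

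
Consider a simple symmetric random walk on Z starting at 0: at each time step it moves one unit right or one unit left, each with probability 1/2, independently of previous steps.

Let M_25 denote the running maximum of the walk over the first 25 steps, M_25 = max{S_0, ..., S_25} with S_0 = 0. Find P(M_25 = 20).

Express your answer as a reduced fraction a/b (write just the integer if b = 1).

Let M_25 = max(S_0,...,S_25). Use the reflection principle: for j ≥ 1, #{paths with M_25 ≥ j} = #{S_25 ≥ j} + #{S_25 ≥ j+1}.
By reflection, #{M_25 ≥ 20} = #{S_25 ≥ 20} + #{S_25 ≥ 21} = 326 + 326 = 652.
#{M_25 ≥ 21} = #{S_25 ≥ 21} + #{S_25 ≥ 22} = 326 + 26 = 352.
#{M_25 = 20} = 652 - 352 = 300.
P(M_25 = 20) = 300/33554432 = 75/8388608

Answer: 75/8388608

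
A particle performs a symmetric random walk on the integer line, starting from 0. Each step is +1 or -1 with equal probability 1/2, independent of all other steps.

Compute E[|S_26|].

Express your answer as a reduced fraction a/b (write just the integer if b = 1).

Answer: 16900975/4194304

Derivation:
S_26 takes values m ≡ 0 (mod 2) with |m| ≤ 26; P(S_26=m) = C(26,(26+m)/2)/2^26.
Total paths: 2^26 = 67108864
Distribution: P(S=-26)=1/67108864, P(S=-24)=26/67108864, P(S=-22)=325/67108864, P(S=-20)=2600/67108864, P(S=-18)=14950/67108864, P(S=-16)=65780/67108864, P(S=-14)=230230/67108864, P(S=-12)=657800/67108864, P(S=-10)=1562275/67108864, P(S=-8)=3124550/67108864, P(S=-6)=5311735/67108864, P(S=-4)=7726160/67108864, P(S=-2)=9657700/67108864, P(S=0)=10400600/67108864, P(S=2)=9657700/67108864, P(S=4)=7726160/67108864, P(S=6)=5311735/67108864, P(S=8)=3124550/67108864, P(S=10)=1562275/67108864, P(S=12)=657800/67108864, P(S=14)=230230/67108864, P(S=16)=65780/67108864, P(S=18)=14950/67108864, P(S=20)=2600/67108864, P(S=22)=325/67108864, P(S=24)=26/67108864, P(S=26)=1/67108864
E[|S_26|] = Σ_m |m|·P(S_26=m) = 270415600/67108864 = 16900975/4194304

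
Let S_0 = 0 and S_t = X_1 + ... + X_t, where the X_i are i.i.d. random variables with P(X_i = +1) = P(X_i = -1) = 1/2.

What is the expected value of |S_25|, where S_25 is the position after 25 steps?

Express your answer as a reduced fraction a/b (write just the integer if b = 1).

S_25 takes values m ≡ 1 (mod 2) with |m| ≤ 25; P(S_25=m) = C(25,(25+m)/2)/2^25.
Total paths: 2^25 = 33554432
Distribution: P(S=-25)=1/33554432, P(S=-23)=25/33554432, P(S=-21)=300/33554432, P(S=-19)=2300/33554432, P(S=-17)=12650/33554432, P(S=-15)=53130/33554432, P(S=-13)=177100/33554432, P(S=-11)=480700/33554432, P(S=-9)=1081575/33554432, P(S=-7)=2042975/33554432, P(S=-5)=3268760/33554432, P(S=-3)=4457400/33554432, P(S=-1)=5200300/33554432, P(S=1)=5200300/33554432, P(S=3)=4457400/33554432, P(S=5)=3268760/33554432, P(S=7)=2042975/33554432, P(S=9)=1081575/33554432, P(S=11)=480700/33554432, P(S=13)=177100/33554432, P(S=15)=53130/33554432, P(S=17)=12650/33554432, P(S=19)=2300/33554432, P(S=21)=300/33554432, P(S=23)=25/33554432, P(S=25)=1/33554432
E[|S_25|] = Σ_m |m|·P(S_25=m) = 135207800/33554432 = 16900975/4194304

Answer: 16900975/4194304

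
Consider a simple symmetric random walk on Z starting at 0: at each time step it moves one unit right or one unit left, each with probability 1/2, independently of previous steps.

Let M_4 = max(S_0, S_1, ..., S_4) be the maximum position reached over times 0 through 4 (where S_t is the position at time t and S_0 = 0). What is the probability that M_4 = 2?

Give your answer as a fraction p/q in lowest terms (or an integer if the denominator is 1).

Answer: 1/4

Derivation:
Let M_4 = max(S_0,...,S_4). Use the reflection principle: for j ≥ 1, #{paths with M_4 ≥ j} = #{S_4 ≥ j} + #{S_4 ≥ j+1}.
By reflection, #{M_4 ≥ 2} = #{S_4 ≥ 2} + #{S_4 ≥ 3} = 5 + 1 = 6.
#{M_4 ≥ 3} = #{S_4 ≥ 3} + #{S_4 ≥ 4} = 1 + 1 = 2.
#{M_4 = 2} = 6 - 2 = 4.
P(M_4 = 2) = 4/16 = 1/4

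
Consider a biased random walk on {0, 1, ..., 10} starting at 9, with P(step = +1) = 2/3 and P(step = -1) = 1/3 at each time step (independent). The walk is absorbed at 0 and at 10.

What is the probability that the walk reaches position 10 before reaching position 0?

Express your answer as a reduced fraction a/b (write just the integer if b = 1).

Answer: 1022/1023

Derivation:
Biased walk: p = 2/3, q = 1/3, r = q/p = 1/2
Gambler's ruin: P(hit 10 before 0 | start at 9) = (1 - r^a)/(1 - r^N)
r^9 = 1/512; r^10 = 1/1024
P = (1 - 1/512) / (1 - 1/1024) = 511/512 / 1023/1024 = 1022/1023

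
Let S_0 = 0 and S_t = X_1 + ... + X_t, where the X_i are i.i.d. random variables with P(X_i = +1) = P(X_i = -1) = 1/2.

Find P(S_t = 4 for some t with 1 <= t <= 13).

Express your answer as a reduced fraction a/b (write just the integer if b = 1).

Count via complement. Let g(t,s) = #length-t paths at position s with S_1..S_t all ≠ 4.
g(t,s) = g(t-1,s-1) + g(t-1,s+1) for s ≠ 4; g(t,4) = 0.
t=0: g(0,0)=1
t=1: g(1,-1)=1 g(1,1)=1
t=2: g(2,-2)=1 g(2,0)=2 g(2,2)=1
t=3: g(3,-3)=1 g(3,-1)=3 g(3,1)=3 g(3,3)=1
t=4: g(4,-4)=1 g(4,-2)=4 g(4,0)=6 g(4,2)=4
t=5: g(5,-5)=1 g(5,-3)=5 g(5,-1)=10 g(5,1)=10 g(5,3)=4
t=6: g(6,-6)=1 g(6,-4)=6 g(6,-2)=15 g(6,0)=20 g(6,2)=14
t=7: g(7,-7)=1 g(7,-5)=7 g(7,-3)=21 g(7,-1)=35 g(7,1)=34 g(7,3)=14
t=8: g(8,-8)=1 g(8,-6)=8 g(8,-4)=28 g(8,-2)=56 g(8,0)=69 g(8,2)=48
t=9: g(9,-9)=1 g(9,-7)=9 g(9,-5)=36 g(9,-3)=84 g(9,-1)=125 g(9,1)=117 g(9,3)=48
t=10: g(10,-10)=1 g(10,-8)=10 g(10,-6)=45 g(10,-4)=120 g(10,-2)=209 g(10,0)=242 g(10,2)=165
t=11: g(11,-11)=1 g(11,-9)=11 g(11,-7)=55 g(11,-5)=165 g(11,-3)=329 g(11,-1)=451 g(11,1)=407 g(11,3)=165
t=12: g(12,-12)=1 g(12,-10)=12 g(12,-8)=66 g(12,-6)=220 g(12,-4)=494 g(12,-2)=780 g(12,0)=858 g(12,2)=572
t=13: g(13,-13)=1 g(13,-11)=13 g(13,-9)=78 g(13,-7)=286 g(13,-5)=714 g(13,-3)=1274 g(13,-1)=1638 g(13,1)=1430 g(13,3)=572
Paths never hitting 4: Σ_s g(13,s) = 6006
Paths hitting 4: 2^13 - 6006 = 2186
P = 2186/8192 = 1093/4096

Answer: 1093/4096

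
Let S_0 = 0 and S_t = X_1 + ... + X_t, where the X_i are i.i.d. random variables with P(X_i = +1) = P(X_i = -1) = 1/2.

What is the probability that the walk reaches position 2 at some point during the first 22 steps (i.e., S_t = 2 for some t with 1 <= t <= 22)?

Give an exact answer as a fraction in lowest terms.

Count via complement. Let g(t,s) = #length-t paths at position s with S_1..S_t all ≠ 2.
g(t,s) = g(t-1,s-1) + g(t-1,s+1) for s ≠ 2; g(t,2) = 0.
t=0: g(0,0)=1
t=1: g(1,-1)=1 g(1,1)=1
t=2: g(2,-2)=1 g(2,0)=2
t=3: g(3,-3)=1 g(3,-1)=3 g(3,1)=2
t=4: g(4,-4)=1 g(4,-2)=4 g(4,0)=5
t=5: g(5,-5)=1 g(5,-3)=5 g(5,-1)=9 g(5,1)=5
t=6: g(6,-6)=1 g(6,-4)=6 g(6,-2)=14 g(6,0)=14
t=7: g(7,-7)=1 g(7,-5)=7 g(7,-3)=20 g(7,-1)=28 g(7,1)=14
t=8: g(8,-8)=1 g(8,-6)=8 g(8,-4)=27 g(8,-2)=48 g(8,0)=42
t=9: g(9,-9)=1 g(9,-7)=9 g(9,-5)=35 g(9,-3)=75 g(9,-1)=90 g(9,1)=42
t=10: g(10,-10)=1 g(10,-8)=10 g(10,-6)=44 g(10,-4)=110 g(10,-2)=165 g(10,0)=132
t=11: g(11,-11)=1 g(11,-9)=11 g(11,-7)=54 g(11,-5)=154 g(11,-3)=275 g(11,-1)=297 g(11,1)=132
t=12: g(12,-12)=1 g(12,-10)=12 g(12,-8)=65 g(12,-6)=208 g(12,-4)=429 g(12,-2)=572 g(12,0)=429
t=13: g(13,-13)=1 g(13,-11)=13 g(13,-9)=77 g(13,-7)=273 g(13,-5)=637 g(13,-3)=1001 g(13,-1)=1001 g(13,1)=429
t=14: g(14,-14)=1 g(14,-12)=14 g(14,-10)=90 g(14,-8)=350 g(14,-6)=910 g(14,-4)=1638 g(14,-2)=2002 g(14,0)=1430
t=15: g(15,-15)=1 g(15,-13)=15 g(15,-11)=104 g(15,-9)=440 g(15,-7)=1260 g(15,-5)=2548 g(15,-3)=3640 g(15,-1)=3432 g(15,1)=1430
t=16: g(16,-16)=1 g(16,-14)=16 g(16,-12)=119 g(16,-10)=544 g(16,-8)=1700 g(16,-6)=3808 g(16,-4)=6188 g(16,-2)=7072 g(16,0)=4862
t=17: g(17,-17)=1 g(17,-15)=17 g(17,-13)=135 g(17,-11)=663 g(17,-9)=2244 g(17,-7)=5508 g(17,-5)=9996 g(17,-3)=13260 g(17,-1)=11934 g(17,1)=4862
t=18: g(18,-18)=1 g(18,-16)=18 g(18,-14)=152 g(18,-12)=798 g(18,-10)=2907 g(18,-8)=7752 g(18,-6)=15504 g(18,-4)=23256 g(18,-2)=25194 g(18,0)=16796
t=19: g(19,-19)=1 g(19,-17)=19 g(19,-15)=170 g(19,-13)=950 g(19,-11)=3705 g(19,-9)=10659 g(19,-7)=23256 g(19,-5)=38760 g(19,-3)=48450 g(19,-1)=41990 g(19,1)=16796
t=20: g(20,-20)=1 g(20,-18)=20 g(20,-16)=189 g(20,-14)=1120 g(20,-12)=4655 g(20,-10)=14364 g(20,-8)=33915 g(20,-6)=62016 g(20,-4)=87210 g(20,-2)=90440 g(20,0)=58786
t=21: g(21,-21)=1 g(21,-19)=21 g(21,-17)=209 g(21,-15)=1309 g(21,-13)=5775 g(21,-11)=19019 g(21,-9)=48279 g(21,-7)=95931 g(21,-5)=149226 g(21,-3)=177650 g(21,-1)=149226 g(21,1)=58786
t=22: g(22,-22)=1 g(22,-20)=22 g(22,-18)=230 g(22,-16)=1518 g(22,-14)=7084 g(22,-12)=24794 g(22,-10)=67298 g(22,-8)=144210 g(22,-6)=245157 g(22,-4)=326876 g(22,-2)=326876 g(22,0)=208012
Paths never hitting 2: Σ_s g(22,s) = 1352078
Paths hitting 2: 2^22 - 1352078 = 2842226
P = 2842226/4194304 = 1421113/2097152

Answer: 1421113/2097152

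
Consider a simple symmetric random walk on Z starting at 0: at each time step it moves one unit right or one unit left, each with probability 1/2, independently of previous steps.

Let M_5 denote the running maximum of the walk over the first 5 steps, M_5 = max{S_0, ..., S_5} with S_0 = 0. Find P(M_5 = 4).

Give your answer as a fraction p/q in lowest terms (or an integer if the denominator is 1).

Answer: 1/32

Derivation:
Let M_5 = max(S_0,...,S_5). Use the reflection principle: for j ≥ 1, #{paths with M_5 ≥ j} = #{S_5 ≥ j} + #{S_5 ≥ j+1}.
By reflection, #{M_5 ≥ 4} = #{S_5 ≥ 4} + #{S_5 ≥ 5} = 1 + 1 = 2.
#{M_5 ≥ 5} = #{S_5 ≥ 5} + #{S_5 ≥ 6} = 1 + 0 = 1.
#{M_5 = 4} = 2 - 1 = 1.
P(M_5 = 4) = 1/32 = 1/32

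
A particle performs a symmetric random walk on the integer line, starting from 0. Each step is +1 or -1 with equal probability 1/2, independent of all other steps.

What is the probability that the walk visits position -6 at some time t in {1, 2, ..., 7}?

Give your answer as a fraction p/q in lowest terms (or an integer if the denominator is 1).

Count via complement. Let g(t,s) = #length-t paths at position s with S_1..S_t all ≠ -6.
g(t,s) = g(t-1,s-1) + g(t-1,s+1) for s ≠ -6; g(t,-6) = 0.
t=0: g(0,0)=1
t=1: g(1,-1)=1 g(1,1)=1
t=2: g(2,-2)=1 g(2,0)=2 g(2,2)=1
t=3: g(3,-3)=1 g(3,-1)=3 g(3,1)=3 g(3,3)=1
t=4: g(4,-4)=1 g(4,-2)=4 g(4,0)=6 g(4,2)=4 g(4,4)=1
t=5: g(5,-5)=1 g(5,-3)=5 g(5,-1)=10 g(5,1)=10 g(5,3)=5 g(5,5)=1
t=6: g(6,-4)=6 g(6,-2)=15 g(6,0)=20 g(6,2)=15 g(6,4)=6 g(6,6)=1
t=7: g(7,-5)=6 g(7,-3)=21 g(7,-1)=35 g(7,1)=35 g(7,3)=21 g(7,5)=7 g(7,7)=1
Paths never hitting -6: Σ_s g(7,s) = 126
Paths hitting -6: 2^7 - 126 = 2
P = 2/128 = 1/64

Answer: 1/64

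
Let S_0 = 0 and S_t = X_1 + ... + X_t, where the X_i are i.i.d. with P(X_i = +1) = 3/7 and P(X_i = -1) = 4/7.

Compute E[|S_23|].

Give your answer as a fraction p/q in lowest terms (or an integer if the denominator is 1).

Answer: 18408386182308404351/3909821048582988049

Derivation:
S_23 takes values m ≡ 1 (mod 2) with |m| ≤ 23; P(S_23=m) = C(23,(23+m)/2) · (3/7)^((23+m)/2) · (4/7)^((23-m)/2).
Distribution: P(S=-23)=70368744177664/27368747340080916343, P(S=-21)=1213860837064704/27368747340080916343, P(S=-19)=10014351905783808/27368747340080916343, P(S=-17)=7510763929337856/3909821048582988049, P(S=-15)=28165364735016960/3909821048582988049, P(S=-13)=80271289494798336/3909821048582988049, P(S=-11)=180610401363296256/3909821048582988049, P(S=-9)=2302782617382027264/27368747340080916343, P(S=-7)=3454173926073040896/27368747340080916343, P(S=-5)=4317717407591301120/27368747340080916343, P(S=-3)=647657611138695168/3909821048582988049, P(S=-1)=574060155327479808/3909821048582988049, P(S=1)=430545116495609856/3909821048582988049, P(S=3)=273230554699137024/3909821048582988049, P(S=5)=1024614580121763840/27368747340080916343, P(S=7)=461076561054793728/27368747340080916343, P(S=9)=172903710395547648/27368747340080916343, P(S=11)=7628104870391808/3909821048582988049, P(S=13)=1907026217597952/3909821048582988049, P(S=15)=376386753473280/3909821048582988049, P(S=17)=56458013020992/3909821048582988049, P(S=19)=42343509765744/27368747340080916343, P(S=21)=2887057484028/27368747340080916343, P(S=23)=94143178827/27368747340080916343
E[|S_23|] = Σ_m |m|·P(S_23=m) = 18408386182308404351/3909821048582988049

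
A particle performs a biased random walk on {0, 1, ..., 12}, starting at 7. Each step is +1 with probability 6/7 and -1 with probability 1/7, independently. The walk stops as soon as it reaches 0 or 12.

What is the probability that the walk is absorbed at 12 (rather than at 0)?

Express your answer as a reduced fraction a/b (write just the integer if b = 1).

Answer: 435354912/435356467

Derivation:
Biased walk: p = 6/7, q = 1/7, r = q/p = 1/6
Gambler's ruin: P(hit 12 before 0 | start at 7) = (1 - r^a)/(1 - r^N)
r^7 = 1/279936; r^12 = 1/2176782336
P = (1 - 1/279936) / (1 - 1/2176782336) = 279935/279936 / 2176782335/2176782336 = 435354912/435356467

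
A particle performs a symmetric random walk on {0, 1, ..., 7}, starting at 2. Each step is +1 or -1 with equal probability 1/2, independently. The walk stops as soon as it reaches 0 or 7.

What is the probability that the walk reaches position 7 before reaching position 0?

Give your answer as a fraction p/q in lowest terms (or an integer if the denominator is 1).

Symmetric walk (p = 1/2): the harmonic-function argument gives P(hit 7 before 0 | start at 2) = a/N.
P = 2/7 = 2/7

Answer: 2/7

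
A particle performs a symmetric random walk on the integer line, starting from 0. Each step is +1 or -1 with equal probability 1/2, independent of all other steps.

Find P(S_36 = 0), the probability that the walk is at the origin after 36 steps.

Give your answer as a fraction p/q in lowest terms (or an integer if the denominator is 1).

To return to 0 after 36 steps: need exactly 18 steps of +1 and 18 of -1.
Favorable paths: C(36,18) = 9075135300
Total paths: 2^36 = 68719476736
P = 9075135300/68719476736 = 2268783825/17179869184

Answer: 2268783825/17179869184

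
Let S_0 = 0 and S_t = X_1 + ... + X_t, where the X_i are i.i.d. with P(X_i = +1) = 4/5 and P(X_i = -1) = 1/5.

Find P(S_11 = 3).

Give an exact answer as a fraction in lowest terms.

To reach position 3 after 11 steps: need 7 steps of +1 and 4 steps of -1.
Number of such sequences: C(11,7) = 330
Each has probability (4/5)^7 · (1/5)^4 = 16384/48828125
P = 330 · 16384/48828125 = 1081344/9765625

Answer: 1081344/9765625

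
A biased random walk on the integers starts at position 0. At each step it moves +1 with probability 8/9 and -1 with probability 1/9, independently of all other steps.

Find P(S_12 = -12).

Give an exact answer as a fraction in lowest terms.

Answer: 1/282429536481

Derivation:
To reach position -12 after 12 steps: need 0 steps of +1 and 12 steps of -1.
Number of such sequences: C(12,0) = 1
Each has probability (8/9)^0 · (1/9)^12 = 1/282429536481
P = 1 · 1/282429536481 = 1/282429536481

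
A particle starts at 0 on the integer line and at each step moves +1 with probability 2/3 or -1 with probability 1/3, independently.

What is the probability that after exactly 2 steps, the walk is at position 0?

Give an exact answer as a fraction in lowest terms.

Answer: 4/9

Derivation:
To be at 0 after 2 steps: need exactly 1 step of +1 and 1 of -1.
Number of such sequences: C(2,1) = 2
Each has probability (2/3)^1 · (1/3)^1 = 2/9
P = 2 · 2/9 = 4/9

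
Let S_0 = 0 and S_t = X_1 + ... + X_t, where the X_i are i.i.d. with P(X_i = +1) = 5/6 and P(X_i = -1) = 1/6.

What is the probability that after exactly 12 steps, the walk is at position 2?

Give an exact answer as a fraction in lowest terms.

Answer: 859375/30233088

Derivation:
To reach position 2 after 12 steps: need 7 steps of +1 and 5 steps of -1.
Number of such sequences: C(12,7) = 792
Each has probability (5/6)^7 · (1/6)^5 = 78125/2176782336
P = 792 · 78125/2176782336 = 859375/30233088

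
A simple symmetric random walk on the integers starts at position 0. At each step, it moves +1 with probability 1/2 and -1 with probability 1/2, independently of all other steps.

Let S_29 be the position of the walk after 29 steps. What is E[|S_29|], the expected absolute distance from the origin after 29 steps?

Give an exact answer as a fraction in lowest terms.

Answer: 145422675/33554432

Derivation:
S_29 takes values m ≡ 1 (mod 2) with |m| ≤ 29; P(S_29=m) = C(29,(29+m)/2)/2^29.
Total paths: 2^29 = 536870912
Distribution: P(S=-29)=1/536870912, P(S=-27)=29/536870912, P(S=-25)=406/536870912, P(S=-23)=3654/536870912, P(S=-21)=23751/536870912, P(S=-19)=118755/536870912, P(S=-17)=475020/536870912, P(S=-15)=1560780/536870912, P(S=-13)=4292145/536870912, P(S=-11)=10015005/536870912, P(S=-9)=20030010/536870912, P(S=-7)=34597290/536870912, P(S=-5)=51895935/536870912, P(S=-3)=67863915/536870912, P(S=-1)=77558760/536870912, P(S=1)=77558760/536870912, P(S=3)=67863915/536870912, P(S=5)=51895935/536870912, P(S=7)=34597290/536870912, P(S=9)=20030010/536870912, P(S=11)=10015005/536870912, P(S=13)=4292145/536870912, P(S=15)=1560780/536870912, P(S=17)=475020/536870912, P(S=19)=118755/536870912, P(S=21)=23751/536870912, P(S=23)=3654/536870912, P(S=25)=406/536870912, P(S=27)=29/536870912, P(S=29)=1/536870912
E[|S_29|] = Σ_m |m|·P(S_29=m) = 2326762800/536870912 = 145422675/33554432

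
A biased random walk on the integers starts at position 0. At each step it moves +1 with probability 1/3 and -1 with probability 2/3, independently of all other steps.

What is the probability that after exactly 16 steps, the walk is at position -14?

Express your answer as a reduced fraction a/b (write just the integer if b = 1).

Answer: 524288/43046721

Derivation:
To reach position -14 after 16 steps: need 1 step of +1 and 15 steps of -1.
Number of such sequences: C(16,1) = 16
Each has probability (1/3)^1 · (2/3)^15 = 32768/43046721
P = 16 · 32768/43046721 = 524288/43046721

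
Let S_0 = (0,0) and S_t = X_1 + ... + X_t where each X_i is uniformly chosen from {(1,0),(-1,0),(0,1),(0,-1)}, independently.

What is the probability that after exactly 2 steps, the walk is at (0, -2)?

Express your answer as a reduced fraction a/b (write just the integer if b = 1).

Let h be the number of horizontal steps (so 2-h are vertical). To end at (0,-2) need (h+0)/2 right-steps and ((2-h)-2)/2 up-steps.
Sum over h with 0 ≤ h ≤ 0, h ≡ 0 (mod 2), 2-h ≡ 0 (mod 2):
h=0: C(2,0)·C(0,0)·C(2,0) = 1·1·1 = 1
Total favorable: 1
Total paths: 4^2 = 16
P = 1/16 = 1/16

Answer: 1/16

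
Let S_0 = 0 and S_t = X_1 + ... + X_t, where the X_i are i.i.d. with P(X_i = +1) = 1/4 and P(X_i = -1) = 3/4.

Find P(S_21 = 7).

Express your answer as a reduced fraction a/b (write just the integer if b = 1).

To reach position 7 after 21 steps: need 14 steps of +1 and 7 steps of -1.
Number of such sequences: C(21,14) = 116280
Each has probability (1/4)^14 · (3/4)^7 = 2187/4398046511104
P = 116280 · 2187/4398046511104 = 31788045/549755813888

Answer: 31788045/549755813888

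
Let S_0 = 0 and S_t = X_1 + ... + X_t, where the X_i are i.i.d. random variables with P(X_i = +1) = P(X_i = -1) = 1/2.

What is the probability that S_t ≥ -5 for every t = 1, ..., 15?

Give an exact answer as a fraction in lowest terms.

Let f(t,s) = #length-t paths at position s with S_1..S_t all ≥ -5.
f(t,s) = f(t-1,s-1) + f(t-1,s+1) for s ≥ -5; f(t,s) = 0 for s < -5.
t=0: f(0,0)=1
t=1: f(1,-1)=1 f(1,1)=1
t=2: f(2,-2)=1 f(2,0)=2 f(2,2)=1
t=3: f(3,-3)=1 f(3,-1)=3 f(3,1)=3 f(3,3)=1
t=4: f(4,-4)=1 f(4,-2)=4 f(4,0)=6 f(4,2)=4 f(4,4)=1
t=5: f(5,-5)=1 f(5,-3)=5 f(5,-1)=10 f(5,1)=10 f(5,3)=5 f(5,5)=1
t=6: f(6,-4)=6 f(6,-2)=15 f(6,0)=20 f(6,2)=15 f(6,4)=6 f(6,6)=1
t=7: f(7,-5)=6 f(7,-3)=21 f(7,-1)=35 f(7,1)=35 f(7,3)=21 f(7,5)=7 f(7,7)=1
t=8: f(8,-4)=27 f(8,-2)=56 f(8,0)=70 f(8,2)=56 f(8,4)=28 f(8,6)=8 f(8,8)=1
t=9: f(9,-5)=27 f(9,-3)=83 f(9,-1)=126 f(9,1)=126 f(9,3)=84 f(9,5)=36 f(9,7)=9 f(9,9)=1
t=10: f(10,-4)=110 f(10,-2)=209 f(10,0)=252 f(10,2)=210 f(10,4)=120 f(10,6)=45 f(10,8)=10 f(10,10)=1
t=11: f(11,-5)=110 f(11,-3)=319 f(11,-1)=461 f(11,1)=462 f(11,3)=330 f(11,5)=165 f(11,7)=55 f(11,9)=11 f(11,11)=1
t=12: f(12,-4)=429 f(12,-2)=780 f(12,0)=923 f(12,2)=792 f(12,4)=495 f(12,6)=220 f(12,8)=66 f(12,10)=12 f(12,12)=1
t=13: f(13,-5)=429 f(13,-3)=1209 f(13,-1)=1703 f(13,1)=1715 f(13,3)=1287 f(13,5)=715 f(13,7)=286 f(13,9)=78 f(13,11)=13 f(13,13)=1
t=14: f(14,-4)=1638 f(14,-2)=2912 f(14,0)=3418 f(14,2)=3002 f(14,4)=2002 f(14,6)=1001 f(14,8)=364 f(14,10)=91 f(14,12)=14 f(14,14)=1
t=15: f(15,-5)=1638 f(15,-3)=4550 f(15,-1)=6330 f(15,1)=6420 f(15,3)=5004 f(15,5)=3003 f(15,7)=1365 f(15,9)=455 f(15,11)=105 f(15,13)=15 f(15,15)=1
Σ_s f(15,s) = 28886
P = 28886/32768 = 14443/16384

Answer: 14443/16384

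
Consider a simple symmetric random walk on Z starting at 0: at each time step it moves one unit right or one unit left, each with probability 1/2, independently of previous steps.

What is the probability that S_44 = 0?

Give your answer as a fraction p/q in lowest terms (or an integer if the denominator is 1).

Answer: 263012370465/2199023255552

Derivation:
To return to 0 after 44 steps: need exactly 22 steps of +1 and 22 of -1.
Favorable paths: C(44,22) = 2104098963720
Total paths: 2^44 = 17592186044416
P = 2104098963720/17592186044416 = 263012370465/2199023255552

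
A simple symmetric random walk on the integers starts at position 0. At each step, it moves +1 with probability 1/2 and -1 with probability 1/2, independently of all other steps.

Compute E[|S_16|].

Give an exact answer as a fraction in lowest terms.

Answer: 6435/2048

Derivation:
S_16 takes values m ≡ 0 (mod 2) with |m| ≤ 16; P(S_16=m) = C(16,(16+m)/2)/2^16.
Total paths: 2^16 = 65536
Distribution: P(S=-16)=1/65536, P(S=-14)=16/65536, P(S=-12)=120/65536, P(S=-10)=560/65536, P(S=-8)=1820/65536, P(S=-6)=4368/65536, P(S=-4)=8008/65536, P(S=-2)=11440/65536, P(S=0)=12870/65536, P(S=2)=11440/65536, P(S=4)=8008/65536, P(S=6)=4368/65536, P(S=8)=1820/65536, P(S=10)=560/65536, P(S=12)=120/65536, P(S=14)=16/65536, P(S=16)=1/65536
E[|S_16|] = Σ_m |m|·P(S_16=m) = 205920/65536 = 6435/2048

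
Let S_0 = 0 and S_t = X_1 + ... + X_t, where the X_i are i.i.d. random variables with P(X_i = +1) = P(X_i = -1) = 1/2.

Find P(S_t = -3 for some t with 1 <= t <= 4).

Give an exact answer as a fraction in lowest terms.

Answer: 1/8

Derivation:
Count via complement. Let g(t,s) = #length-t paths at position s with S_1..S_t all ≠ -3.
g(t,s) = g(t-1,s-1) + g(t-1,s+1) for s ≠ -3; g(t,-3) = 0.
t=0: g(0,0)=1
t=1: g(1,-1)=1 g(1,1)=1
t=2: g(2,-2)=1 g(2,0)=2 g(2,2)=1
t=3: g(3,-1)=3 g(3,1)=3 g(3,3)=1
t=4: g(4,-2)=3 g(4,0)=6 g(4,2)=4 g(4,4)=1
Paths never hitting -3: Σ_s g(4,s) = 14
Paths hitting -3: 2^4 - 14 = 2
P = 2/16 = 1/8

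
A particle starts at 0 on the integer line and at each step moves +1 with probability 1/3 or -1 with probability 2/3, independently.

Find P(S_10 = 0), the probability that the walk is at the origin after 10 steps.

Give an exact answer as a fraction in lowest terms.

Answer: 896/6561

Derivation:
To be at 0 after 10 steps: need exactly 5 steps of +1 and 5 of -1.
Number of such sequences: C(10,5) = 252
Each has probability (1/3)^5 · (2/3)^5 = 32/59049
P = 252 · 32/59049 = 896/6561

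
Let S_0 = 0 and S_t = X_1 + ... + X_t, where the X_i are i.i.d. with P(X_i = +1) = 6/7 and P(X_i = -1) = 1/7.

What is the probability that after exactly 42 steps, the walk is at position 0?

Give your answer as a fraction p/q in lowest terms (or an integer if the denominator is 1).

To be at 0 after 42 steps: need exactly 21 steps of +1 and 21 of -1.
Number of such sequences: C(42,21) = 538257874440
Each has probability (6/7)^21 · (1/7)^21 = 21936950640377856/311973482284542371301330321821976049
P = 538257874440 · 21936950640377856/311973482284542371301330321821976049 = 11807736423384981609004400640/311973482284542371301330321821976049

Answer: 11807736423384981609004400640/311973482284542371301330321821976049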